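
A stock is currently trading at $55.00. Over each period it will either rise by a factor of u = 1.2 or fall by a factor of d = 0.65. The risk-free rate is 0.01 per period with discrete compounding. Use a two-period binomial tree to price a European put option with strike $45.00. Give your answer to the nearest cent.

$3.48

Risk-neutral probability p = (1 + 0.01 − 0.65)/(1.2 − 0.65) = 0.3600/0.5500 = 0.6545
Terminal stock prices: S_uu = 79.2, S_ud = 42.9, S_dd = 23.24
Terminal payoffs (K − S): max(-34.2, 0) = 0, max(2.1, 0) = 2.1, max(21.76, 0) = 21.76
Node u (S = 66): V_u = 1/1.01·[0.6545·0.0000 + 0.3455·2.1000] = 0.7183
Node d (S = 35.75): V_d = 1/1.01·[0.6545·2.1000 + 0.3455·21.7625] = 8.8045
Node 0 (S = 55): V_0 = 1/1.01·[0.6545·0.7183 + 0.3455·8.8045] = 3.4769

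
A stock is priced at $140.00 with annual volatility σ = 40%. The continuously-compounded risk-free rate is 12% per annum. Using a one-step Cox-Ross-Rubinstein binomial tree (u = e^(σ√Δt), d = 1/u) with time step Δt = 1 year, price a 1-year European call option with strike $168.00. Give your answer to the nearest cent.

$20.17

CRR parameters: u = e^(σ√Δt) = e^(0.4·√1) = 1.4918, d = 1/u = 0.6703
Per-period rate: rΔt = 0.12·1 = 0.12, so R = e^0.12 = 1.1275
Risk-neutral probability p = (e^0.12 − 0.6703)/(1.4918 − 0.6703) = 0.4572/0.8215 = 0.5565
Terminal stock prices: S_u = 208.9, S_d = 93.84
Terminal payoffs (S − K): max(40.86, 0) = 40.86, max(-74.16, 0) = 0
Node 0 (S = 140): V_0 = e^(−0.12)·[0.5565·40.8555 + 0.4435·0.0000] = 20.1655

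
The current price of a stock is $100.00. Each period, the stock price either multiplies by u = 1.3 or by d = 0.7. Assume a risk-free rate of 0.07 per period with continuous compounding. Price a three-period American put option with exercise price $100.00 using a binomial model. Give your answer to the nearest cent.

$13.23

Risk-neutral probability p = (e^0.07 − 0.7)/(1.3 − 0.7) = 0.3725/0.6000 = 0.6208
Terminal stock prices: S_uuu = 219.7, S_uud = 118.3, S_udd = 63.7, S_ddd = 34.3
Terminal payoffs (K − S): max(-119.7, 0) = 0, max(-18.3, 0) = 0, max(36.3, 0) = 36.3, max(65.7, 0) = 65.7
Node uu (S = 169): continuation = e^(−0.07)·[0.6208·0.0000 + 0.3792·0.0000] = 0.0000; exercise value = 0.0000 ≤ continuation, so V_uu = 0.0000
Node ud (S = 91): continuation = e^(−0.07)·[0.6208·0.0000 + 0.3792·36.3000] = 12.8328; exercise value = 9.0000 ≤ continuation, so V_ud = 12.8328
Node dd (S = 49): continuation = e^(−0.07)·[0.6208·36.3000 + 0.3792·65.7000] = 44.2394; exercise value = 51.0000 > continuation, so V_dd = 51.0000 (exercise)
Node u (S = 130): continuation = e^(−0.07)·[0.6208·0.0000 + 0.3792·12.8328] = 4.5366; exercise value = 0.0000 ≤ continuation, so V_u = 4.5366
Node d (S = 70): continuation = e^(−0.07)·[0.6208·12.8328 + 0.3792·51.0000] = 25.4581; exercise value = 30.0000 > continuation, so V_d = 30.0000 (exercise)
Node 0 (S = 100): continuation = e^(−0.07)·[0.6208·4.5366 + 0.3792·30.0000] = 13.2317; exercise value = 0.0000 ≤ continuation, so V_0 = 13.2317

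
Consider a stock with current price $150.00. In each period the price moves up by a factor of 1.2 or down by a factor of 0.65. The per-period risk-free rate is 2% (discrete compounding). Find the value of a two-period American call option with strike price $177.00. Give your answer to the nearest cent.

$16.96

Risk-neutral probability p = (1 + 0.02 − 0.65)/(1.2 − 0.65) = 0.3700/0.5500 = 0.6727
Terminal stock prices: S_uu = 216, S_ud = 117, S_dd = 63.38
Terminal payoffs (S − K): max(39, 0) = 39, max(-60, 0) = 0, max(-113.6, 0) = 0
Node u (S = 180): continuation = 1/1.02·[0.6727·39.0000 + 0.3273·0.0000] = 25.7219; exercise value = 3.0000 ≤ continuation, so V_u = 25.7219
Node d (S = 97.5): continuation = 1/1.02·[0.6727·0.0000 + 0.3273·0.0000] = 0.0000; exercise value = 0.0000 ≤ continuation, so V_d = 0.0000
Node 0 (S = 150): continuation = 1/1.02·[0.6727·25.7219 + 0.3273·0.0000] = 16.9645; exercise value = 0.0000 ≤ continuation, so V_0 = 16.9645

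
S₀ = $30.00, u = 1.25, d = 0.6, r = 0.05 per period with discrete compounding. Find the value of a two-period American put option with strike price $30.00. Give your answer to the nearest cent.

$4.97

Risk-neutral probability p = (1 + 0.05 − 0.6)/(1.25 − 0.6) = 0.4500/0.6500 = 0.6923
Terminal stock prices: S_uu = 46.88, S_ud = 22.5, S_dd = 10.8
Terminal payoffs (K − S): max(-16.88, 0) = 0, max(7.5, 0) = 7.5, max(19.2, 0) = 19.2
Node u (S = 37.5): continuation = 1/1.05·[0.6923·0.0000 + 0.3077·7.5000] = 2.1978; exercise value = 0.0000 ≤ continuation, so V_u = 2.1978
Node d (S = 18): continuation = 1/1.05·[0.6923·7.5000 + 0.3077·19.2000] = 10.5714; exercise value = 12.0000 > continuation, so V_d = 12.0000 (exercise)
Node 0 (S = 30): continuation = 1/1.05·[0.6923·2.1978 + 0.3077·12.0000] = 4.9656; exercise value = 0.0000 ≤ continuation, so V_0 = 4.9656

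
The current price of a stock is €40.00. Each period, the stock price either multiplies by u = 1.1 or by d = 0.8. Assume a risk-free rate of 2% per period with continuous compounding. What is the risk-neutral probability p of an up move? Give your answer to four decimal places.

Risk-neutral probability p = (e^0.02 − 0.8)/(1.1 − 0.8) = 0.2202/0.3000 = 0.7340

p = 0.7340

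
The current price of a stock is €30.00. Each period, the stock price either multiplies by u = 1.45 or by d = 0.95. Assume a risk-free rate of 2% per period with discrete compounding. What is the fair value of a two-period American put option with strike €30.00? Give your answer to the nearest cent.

Risk-neutral probability p = (1 + 0.02 − 0.95)/(1.45 − 0.95) = 0.0700/0.5000 = 0.1400
Terminal stock prices: S_uu = 63.08, S_ud = 41.32, S_dd = 27.07
Terminal payoffs (K − S): max(-33.08, 0) = 0, max(-11.32, 0) = 0, max(2.925, 0) = 2.925
Node u (S = 43.5): continuation = 1/1.02·[0.1400·0.0000 + 0.8600·0.0000] = 0.0000; exercise value = 0.0000 ≤ continuation, so V_u = 0.0000
Node d (S = 28.5): continuation = 1/1.02·[0.1400·0.0000 + 0.8600·2.9250] = 2.4662; exercise value = 1.5000 ≤ continuation, so V_d = 2.4662
Node 0 (S = 30): continuation = 1/1.02·[0.1400·0.0000 + 0.8600·2.4662] = 2.0793; exercise value = 0.0000 ≤ continuation, so V_0 = 2.0793

€2.08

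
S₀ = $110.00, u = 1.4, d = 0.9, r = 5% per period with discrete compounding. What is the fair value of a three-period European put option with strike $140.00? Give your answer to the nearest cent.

$23.53

Risk-neutral probability p = (1 + 0.05 − 0.9)/(1.4 − 0.9) = 0.1500/0.5000 = 0.3000
Terminal stock prices: S_uuu = 301.8, S_uud = 194, S_udd = 124.7, S_ddd = 80.19
Terminal payoffs (K − S): max(-161.8, 0) = 0, max(-54.04, 0) = 0, max(15.26, 0) = 15.26, max(59.81, 0) = 59.81
Node uu (S = 215.6): V_uu = 1/1.05·[0.3000·0.0000 + 0.7000·0.0000] = 0.0000
Node ud (S = 138.6): V_ud = 1/1.05·[0.3000·0.0000 + 0.7000·15.2600] = 10.1733
Node dd (S = 89.1): V_dd = 1/1.05·[0.3000·15.2600 + 0.7000·59.8100] = 44.2333
Node u (S = 154): V_u = 1/1.05·[0.3000·0.0000 + 0.7000·10.1733] = 6.7822
Node d (S = 99): V_d = 1/1.05·[0.3000·10.1733 + 0.7000·44.2333] = 32.3956
Node 0 (S = 110): V_0 = 1/1.05·[0.3000·6.7822 + 0.7000·32.3956] = 23.5348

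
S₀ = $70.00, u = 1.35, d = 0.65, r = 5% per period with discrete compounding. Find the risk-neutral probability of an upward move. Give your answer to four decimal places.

p = 0.5714

Risk-neutral probability p = (1 + 0.05 − 0.65)/(1.35 − 0.65) = 0.4000/0.7000 = 0.5714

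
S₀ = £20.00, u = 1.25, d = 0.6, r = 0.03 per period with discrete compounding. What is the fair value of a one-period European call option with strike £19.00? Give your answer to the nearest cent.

Risk-neutral probability p = (1 + 0.03 − 0.6)/(1.25 − 0.6) = 0.4300/0.6500 = 0.6615
Terminal stock prices: S_u = 25, S_d = 12
Terminal payoffs (S − K): max(6, 0) = 6, max(-7, 0) = 0
Node 0 (S = 20): V_0 = 1/1.03·[0.6615·6.0000 + 0.3385·0.0000] = 3.8536

£3.85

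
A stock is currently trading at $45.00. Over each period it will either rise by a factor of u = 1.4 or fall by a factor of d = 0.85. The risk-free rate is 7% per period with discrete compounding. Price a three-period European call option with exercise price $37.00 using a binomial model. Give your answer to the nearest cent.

Risk-neutral probability p = (1 + 0.07 − 0.85)/(1.4 − 0.85) = 0.2200/0.5500 = 0.4000
Terminal stock prices: S_uuu = 123.5, S_uud = 74.97, S_udd = 45.52, S_ddd = 27.64
Terminal payoffs (S − K): max(86.48, 0) = 86.48, max(37.97, 0) = 37.97, max(8.517, 0) = 8.517, max(-9.364, 0) = 0
Node uu (S = 88.2): V_uu = 1/1.07·[0.4000·86.4800 + 0.6000·37.9700] = 53.6206
Node ud (S = 53.55): V_ud = 1/1.07·[0.4000·37.9700 + 0.6000·8.5175] = 18.9706
Node dd (S = 32.51): V_dd = 1/1.07·[0.4000·8.5175 + 0.6000·0.0000] = 3.1841
Node u (S = 63): V_u = 1/1.07·[0.4000·53.6206 + 0.6000·18.9706] = 30.6828
Node d (S = 38.25): V_d = 1/1.07·[0.4000·18.9706 + 0.6000·3.1841] = 8.8773
Node 0 (S = 45): V_0 = 1/1.07·[0.4000·30.6828 + 0.6000·8.8773] = 16.4481

$16.45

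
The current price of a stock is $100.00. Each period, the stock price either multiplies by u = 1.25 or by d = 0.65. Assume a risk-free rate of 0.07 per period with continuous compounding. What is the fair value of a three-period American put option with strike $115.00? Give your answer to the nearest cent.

Risk-neutral probability p = (e^0.07 − 0.65)/(1.25 − 0.65) = 0.4225/0.6000 = 0.7042
Terminal stock prices: S_uuu = 195.3, S_uud = 101.6, S_udd = 52.81, S_ddd = 27.46
Terminal payoffs (K − S): max(-80.31, 0) = 0, max(13.44, 0) = 13.44, max(62.19, 0) = 62.19, max(87.54, 0) = 87.54
Node uu (S = 156.2): continuation = e^(−0.07)·[0.7042·0.0000 + 0.2958·13.4375] = 3.7063; exercise value = 0.0000 ≤ continuation, so V_uu = 3.7063
Node ud (S = 81.25): continuation = e^(−0.07)·[0.7042·13.4375 + 0.2958·62.1875] = 25.9753; exercise value = 33.7500 > continuation, so V_ud = 33.7500 (exercise)
Node dd (S = 42.25): continuation = e^(−0.07)·[0.7042·62.1875 + 0.2958·87.5375] = 64.9753; exercise value = 72.7500 > continuation, so V_dd = 72.7500 (exercise)
Node u (S = 125): continuation = e^(−0.07)·[0.7042·3.7063 + 0.2958·33.7500] = 11.7424; exercise value = 0.0000 ≤ continuation, so V_u = 11.7424
Node d (S = 65): continuation = e^(−0.07)·[0.7042·33.7500 + 0.2958·72.7500] = 42.2253; exercise value = 50.0000 > continuation, so V_d = 50.0000 (exercise)
Node 0 (S = 100): continuation = e^(−0.07)·[0.7042·11.7424 + 0.2958·50.0000] = 21.5008; exercise value = 15.0000 ≤ continuation, so V_0 = 21.5008

$21.50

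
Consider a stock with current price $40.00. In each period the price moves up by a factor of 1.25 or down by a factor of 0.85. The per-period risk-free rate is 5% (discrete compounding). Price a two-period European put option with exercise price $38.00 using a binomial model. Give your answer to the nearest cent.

$2.06

Risk-neutral probability p = (1 + 0.05 − 0.85)/(1.25 − 0.85) = 0.2000/0.4000 = 0.5000
Terminal stock prices: S_uu = 62.5, S_ud = 42.5, S_dd = 28.9
Terminal payoffs (K − S): max(-24.5, 0) = 0, max(-4.5, 0) = 0, max(9.1, 0) = 9.1
Node u (S = 50): V_u = 1/1.05·[0.5000·0.0000 + 0.5000·0.0000] = 0.0000
Node d (S = 34): V_d = 1/1.05·[0.5000·0.0000 + 0.5000·9.1000] = 4.3333
Node 0 (S = 40): V_0 = 1/1.05·[0.5000·0.0000 + 0.5000·4.3333] = 2.0635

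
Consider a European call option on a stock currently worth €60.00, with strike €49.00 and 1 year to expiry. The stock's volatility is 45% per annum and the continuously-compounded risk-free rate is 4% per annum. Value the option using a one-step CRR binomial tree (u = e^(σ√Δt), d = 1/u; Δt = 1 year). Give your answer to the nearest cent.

€18.77

CRR parameters: u = e^(σ√Δt) = e^(0.45·√1) = 1.5683, d = 1/u = 0.6376
Per-period rate: rΔt = 0.04·1 = 0.04, so R = e^0.04 = 1.0408
Risk-neutral probability p = (e^0.04 − 0.6376)/(1.5683 − 0.6376) = 0.4032/0.9307 = 0.4332
Terminal stock prices: S_u = 94.1, S_d = 38.26
Terminal payoffs (S − K): max(45.1, 0) = 45.1, max(-10.74, 0) = 0
Node 0 (S = 60): V_0 = e^(−0.04)·[0.4332·45.0987 + 0.5668·0.0000] = 18.7712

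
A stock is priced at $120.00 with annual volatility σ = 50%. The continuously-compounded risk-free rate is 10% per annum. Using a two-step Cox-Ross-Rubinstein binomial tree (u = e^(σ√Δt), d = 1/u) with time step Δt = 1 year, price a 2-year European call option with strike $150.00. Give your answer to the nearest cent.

$33.02

CRR parameters: u = e^(σ√Δt) = e^(0.5·√1) = 1.6487, d = 1/u = 0.6065
Per-period rate: rΔt = 0.1·1 = 0.1, so R = e^0.1 = 1.1052
Risk-neutral probability p = (e^0.1 − 0.6065)/(1.6487 − 0.6065) = 0.4986/1.0422 = 0.4785
Terminal stock prices: S_uu = 326.2, S_ud = 120, S_dd = 44.15
Terminal payoffs (S − K): max(176.2, 0) = 176.2, max(-30, 0) = 0, max(-105.9, 0) = 0
Node u (S = 197.8): V_u = e^(−0.1)·[0.4785·176.1938 + 0.5215·0.0000] = 76.2784
Node d (S = 72.78): V_d = e^(−0.1)·[0.4785·0.0000 + 0.5215·0.0000] = 0.0000
Node 0 (S = 120): V_0 = e^(−0.1)·[0.4785·76.2784 + 0.5215·0.0000] = 33.0227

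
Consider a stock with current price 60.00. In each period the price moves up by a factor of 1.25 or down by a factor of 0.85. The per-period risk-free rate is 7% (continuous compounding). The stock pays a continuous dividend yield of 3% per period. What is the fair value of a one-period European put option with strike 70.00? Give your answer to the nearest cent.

9.26

Per-period risk-free factor R = e^0.07 = 1.0725; dividend-adjusted growth = e^(0.07−0.03) = 1.0408.
Risk-neutral probability p = (1.0408 − 0.85)/(1.25 − 0.85) = 0.1908/0.4000 = 0.4770
Terminal stock prices: S_u = 75, S_d = 51
Terminal payoffs (K − S): max(-5, 0) = 0, max(19, 0) = 19
Node 0 (S = 60): V_0 = e^(−0.07)·[0.4770·0.0000 + 0.5230·19.0000] = 9.2647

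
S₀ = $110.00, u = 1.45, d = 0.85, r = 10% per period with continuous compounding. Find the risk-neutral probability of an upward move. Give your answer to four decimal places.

Risk-neutral probability p = (e^0.1 − 0.85)/(1.45 − 0.85) = 0.2552/0.6000 = 0.4253

p = 0.4253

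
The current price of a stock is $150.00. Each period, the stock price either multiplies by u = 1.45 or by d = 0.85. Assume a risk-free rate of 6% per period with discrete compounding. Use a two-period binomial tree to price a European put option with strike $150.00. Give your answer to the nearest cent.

Risk-neutral probability p = (1 + 0.06 − 0.85)/(1.45 − 0.85) = 0.2100/0.6000 = 0.3500
Terminal stock prices: S_uu = 315.4, S_ud = 184.9, S_dd = 108.4
Terminal payoffs (K − S): max(-165.4, 0) = 0, max(-34.88, 0) = 0, max(41.63, 0) = 41.63
Node u (S = 217.5): V_u = 1/1.06·[0.3500·0.0000 + 0.6500·0.0000] = 0.0000
Node d (S = 127.5): V_d = 1/1.06·[0.3500·0.0000 + 0.6500·41.6250] = 25.5248
Node 0 (S = 150): V_0 = 1/1.06·[0.3500·0.0000 + 0.6500·25.5248] = 15.6520

$15.65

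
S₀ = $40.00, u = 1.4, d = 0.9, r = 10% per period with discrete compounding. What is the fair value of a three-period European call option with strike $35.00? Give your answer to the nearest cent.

$14.65

Risk-neutral probability p = (1 + 0.1 − 0.9)/(1.4 − 0.9) = 0.2000/0.5000 = 0.4000
Terminal stock prices: S_uuu = 109.8, S_uud = 70.56, S_udd = 45.36, S_ddd = 29.16
Terminal payoffs (S − K): max(74.76, 0) = 74.76, max(35.56, 0) = 35.56, max(10.36, 0) = 10.36, max(-5.84, 0) = 0
Node uu (S = 78.4): V_uu = 1/1.1·[0.4000·74.7600 + 0.6000·35.5600] = 46.5818
Node ud (S = 50.4): V_ud = 1/1.1·[0.4000·35.5600 + 0.6000·10.3600] = 18.5818
Node dd (S = 32.4): V_dd = 1/1.1·[0.4000·10.3600 + 0.6000·0.0000] = 3.7673
Node u (S = 56): V_u = 1/1.1·[0.4000·46.5818 + 0.6000·18.5818] = 27.0744
Node d (S = 36): V_d = 1/1.1·[0.4000·18.5818 + 0.6000·3.7673] = 8.8119
Node 0 (S = 40): V_0 = 1/1.1·[0.4000·27.0744 + 0.6000·8.8119] = 14.6517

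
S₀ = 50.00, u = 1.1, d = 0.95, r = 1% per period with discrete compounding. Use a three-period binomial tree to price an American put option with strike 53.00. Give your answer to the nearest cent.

Risk-neutral probability p = (1 + 0.01 − 0.95)/(1.1 − 0.95) = 0.0600/0.1500 = 0.4000
Terminal stock prices: S_uuu = 66.55, S_uud = 57.48, S_udd = 49.64, S_ddd = 42.87
Terminal payoffs (K − S): max(-13.55, 0) = 0, max(-4.475, 0) = 0, max(3.362, 0) = 3.362, max(10.13, 0) = 10.13
Node uu (S = 60.5): continuation = 1/1.01·[0.4000·0.0000 + 0.6000·0.0000] = 0.0000; exercise value = 0.0000 ≤ continuation, so V_uu = 0.0000
Node ud (S = 52.25): continuation = 1/1.01·[0.4000·0.0000 + 0.6000·3.3625] = 1.9975; exercise value = 0.7500 ≤ continuation, so V_ud = 1.9975
Node dd (S = 45.12): continuation = 1/1.01·[0.4000·3.3625 + 0.6000·10.1313] = 7.3502; exercise value = 7.8750 > continuation, so V_dd = 7.8750 (exercise)
Node u (S = 55): continuation = 1/1.01·[0.4000·0.0000 + 0.6000·1.9975] = 1.1866; exercise value = 0.0000 ≤ continuation, so V_u = 1.1866
Node d (S = 47.5): continuation = 1/1.01·[0.4000·1.9975 + 0.6000·7.8750] = 5.4693; exercise value = 5.5000 > continuation, so V_d = 5.5000 (exercise)
Node 0 (S = 50): continuation = 1/1.01·[0.4000·1.1866 + 0.6000·5.5000] = 3.7373; exercise value = 3.0000 ≤ continuation, so V_0 = 3.7373

3.74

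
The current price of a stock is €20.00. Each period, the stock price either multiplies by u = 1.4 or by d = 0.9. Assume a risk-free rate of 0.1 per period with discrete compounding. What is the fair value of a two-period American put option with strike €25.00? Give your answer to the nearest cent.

€5.00

Risk-neutral probability p = (1 + 0.1 − 0.9)/(1.4 − 0.9) = 0.2000/0.5000 = 0.4000
Terminal stock prices: S_uu = 39.2, S_ud = 25.2, S_dd = 16.2
Terminal payoffs (K − S): max(-14.2, 0) = 0, max(-0.2, 0) = 0, max(8.8, 0) = 8.8
Node u (S = 28): continuation = 1/1.1·[0.4000·0.0000 + 0.6000·0.0000] = 0.0000; exercise value = 0.0000 ≤ continuation, so V_u = 0.0000
Node d (S = 18): continuation = 1/1.1·[0.4000·0.0000 + 0.6000·8.8000] = 4.8000; exercise value = 7.0000 > continuation, so V_d = 7.0000 (exercise)
Node 0 (S = 20): continuation = 1/1.1·[0.4000·0.0000 + 0.6000·7.0000] = 3.8182; exercise value = 5.0000 > continuation, so V_0 = 5.0000 (exercise)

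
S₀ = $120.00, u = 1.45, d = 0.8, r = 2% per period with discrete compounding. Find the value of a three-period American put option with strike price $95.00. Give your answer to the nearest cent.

$9.16

Risk-neutral probability p = (1 + 0.02 − 0.8)/(1.45 − 0.8) = 0.2200/0.6500 = 0.3385
Terminal stock prices: S_uuu = 365.8, S_uud = 201.8, S_udd = 111.4, S_ddd = 61.44
Terminal payoffs (K − S): max(-270.8, 0) = 0, max(-106.8, 0) = 0, max(-16.36, 0) = 0, max(33.56, 0) = 33.56
Node uu (S = 252.3): continuation = 1/1.02·[0.3385·0.0000 + 0.6615·0.0000] = 0.0000; exercise value = 0.0000 ≤ continuation, so V_uu = 0.0000
Node ud (S = 139.2): continuation = 1/1.02·[0.3385·0.0000 + 0.6615·0.0000] = 0.0000; exercise value = 0.0000 ≤ continuation, so V_ud = 0.0000
Node dd (S = 76.8): continuation = 1/1.02·[0.3385·0.0000 + 0.6615·33.5600] = 21.7659; exercise value = 18.2000 ≤ continuation, so V_dd = 21.7659
Node u (S = 174): continuation = 1/1.02·[0.3385·0.0000 + 0.6615·0.0000] = 0.0000; exercise value = 0.0000 ≤ continuation, so V_u = 0.0000
Node d (S = 96): continuation = 1/1.02·[0.3385·0.0000 + 0.6615·21.7659] = 14.1167; exercise value = 0.0000 ≤ continuation, so V_d = 14.1167
Node 0 (S = 120): continuation = 1/1.02·[0.3385·0.0000 + 0.6615·14.1167] = 9.1556; exercise value = 0.0000 ≤ continuation, so V_0 = 9.1556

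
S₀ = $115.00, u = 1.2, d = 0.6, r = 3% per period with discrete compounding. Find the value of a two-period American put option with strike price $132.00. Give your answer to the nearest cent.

Risk-neutral probability p = (1 + 0.03 − 0.6)/(1.2 − 0.6) = 0.4300/0.6000 = 0.7167
Terminal stock prices: S_uu = 165.6, S_ud = 82.8, S_dd = 41.4
Terminal payoffs (K − S): max(-33.6, 0) = 0, max(49.2, 0) = 49.2, max(90.6, 0) = 90.6
Node u (S = 138): continuation = 1/1.03·[0.7167·0.0000 + 0.2833·49.2000] = 13.5340; exercise value = 0.0000 ≤ continuation, so V_u = 13.5340
Node d (S = 69): continuation = 1/1.03·[0.7167·49.2000 + 0.2833·90.6000] = 59.1553; exercise value = 63.0000 > continuation, so V_d = 63.0000 (exercise)
Node 0 (S = 115): continuation = 1/1.03·[0.7167·13.5340 + 0.2833·63.0000] = 26.7469; exercise value = 17.0000 ≤ continuation, so V_0 = 26.7469

$26.75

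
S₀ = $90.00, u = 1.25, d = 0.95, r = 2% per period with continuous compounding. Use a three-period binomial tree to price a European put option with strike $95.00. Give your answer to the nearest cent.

Risk-neutral probability p = (e^0.02 − 0.95)/(1.25 − 0.95) = 0.0702/0.3000 = 0.2340
Terminal stock prices: S_uuu = 175.8, S_uud = 133.6, S_udd = 101.5, S_ddd = 77.16
Terminal payoffs (K − S): max(-80.78, 0) = 0, max(-38.59, 0) = 0, max(-6.531, 0) = 0, max(17.84, 0) = 17.84
Node uu (S = 140.6): V_uu = e^(−0.02)·[0.2340·0.0000 + 0.7660·0.0000] = 0.0000
Node ud (S = 106.9): V_ud = e^(−0.02)·[0.2340·0.0000 + 0.7660·0.0000] = 0.0000
Node dd (S = 81.22): V_dd = e^(−0.02)·[0.2340·0.0000 + 0.7660·17.8363] = 13.3920
Node u (S = 112.5): V_u = e^(−0.02)·[0.2340·0.0000 + 0.7660·0.0000] = 0.0000
Node d (S = 85.5): V_d = e^(−0.02)·[0.2340·0.0000 + 0.7660·13.3920] = 10.0551
Node 0 (S = 90): V_0 = e^(−0.02)·[0.2340·0.0000 + 0.7660·10.0551] = 7.5496

$7.55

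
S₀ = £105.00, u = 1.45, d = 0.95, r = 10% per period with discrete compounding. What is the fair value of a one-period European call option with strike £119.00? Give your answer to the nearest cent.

£9.07

Risk-neutral probability p = (1 + 0.1 − 0.95)/(1.45 − 0.95) = 0.1500/0.5000 = 0.3000
Terminal stock prices: S_u = 152.2, S_d = 99.75
Terminal payoffs (S − K): max(33.25, 0) = 33.25, max(-19.25, 0) = 0
Node 0 (S = 105): V_0 = 1/1.1·[0.3000·33.2500 + 0.7000·0.0000] = 9.0682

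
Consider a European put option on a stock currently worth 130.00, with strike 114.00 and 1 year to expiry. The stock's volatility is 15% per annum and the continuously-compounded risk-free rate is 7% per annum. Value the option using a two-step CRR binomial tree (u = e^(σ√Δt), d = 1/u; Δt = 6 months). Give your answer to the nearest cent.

1.06

CRR parameters: u = e^(σ√Δt) = e^(0.15·√0.5) = 1.1119, d = 1/u = 0.8994
Per-period rate: rΔt = 0.07·0.5 = 0.035, so R = e^0.035 = 1.0356
Risk-neutral probability p = (e^0.035 − 0.8994)/(1.1119 − 0.8994) = 0.1363/0.2125 = 0.6411
Terminal stock prices: S_uu = 160.7, S_ud = 130, S_dd = 105.2
Terminal payoffs (K − S): max(-46.72, 0) = 0, max(-16, 0) = 0, max(8.848, 0) = 8.848
Node u (S = 144.5): V_u = e^(−0.035)·[0.6411·0.0000 + 0.3589·0.0000] = 0.0000
Node d (S = 116.9): V_d = e^(−0.035)·[0.6411·0.0000 + 0.3589·8.8485] = 3.0664
Node 0 (S = 130): V_0 = e^(−0.035)·[0.6411·0.0000 + 0.3589·3.0664] = 1.0627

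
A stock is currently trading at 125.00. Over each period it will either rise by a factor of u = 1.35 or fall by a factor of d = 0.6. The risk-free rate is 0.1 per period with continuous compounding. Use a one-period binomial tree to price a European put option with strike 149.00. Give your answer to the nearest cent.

21.86

Risk-neutral probability p = (e^0.1 − 0.6)/(1.35 − 0.6) = 0.5052/0.7500 = 0.6736
Terminal stock prices: S_u = 168.8, S_d = 75
Terminal payoffs (K − S): max(-19.75, 0) = 0, max(74, 0) = 74
Node 0 (S = 125): V_0 = e^(−0.1)·[0.6736·0.0000 + 0.3264·74.0000] = 21.8577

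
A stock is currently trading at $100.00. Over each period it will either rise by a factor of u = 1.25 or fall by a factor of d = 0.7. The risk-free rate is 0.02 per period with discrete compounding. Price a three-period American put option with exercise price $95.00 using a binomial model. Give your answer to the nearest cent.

Risk-neutral probability p = (1 + 0.02 − 0.7)/(1.25 − 0.7) = 0.3200/0.5500 = 0.5818
Terminal stock prices: S_uuu = 195.3, S_uud = 109.4, S_udd = 61.25, S_ddd = 34.3
Terminal payoffs (K − S): max(-100.3, 0) = 0, max(-14.38, 0) = 0, max(33.75, 0) = 33.75, max(60.7, 0) = 60.7
Node uu (S = 156.2): continuation = 1/1.02·[0.5818·0.0000 + 0.4182·0.0000] = 0.0000; exercise value = 0.0000 ≤ continuation, so V_uu = 0.0000
Node ud (S = 87.5): continuation = 1/1.02·[0.5818·0.0000 + 0.4182·33.7500] = 13.8369; exercise value = 7.5000 ≤ continuation, so V_ud = 13.8369
Node dd (S = 49): continuation = 1/1.02·[0.5818·33.7500 + 0.4182·60.7000] = 44.1373; exercise value = 46.0000 > continuation, so V_dd = 46.0000 (exercise)
Node u (S = 125): continuation = 1/1.02·[0.5818·0.0000 + 0.4182·13.8369] = 5.6729; exercise value = 0.0000 ≤ continuation, so V_u = 5.6729
Node d (S = 70): continuation = 1/1.02·[0.5818·13.8369 + 0.4182·46.0000] = 26.7519; exercise value = 25.0000 ≤ continuation, so V_d = 26.7519
Node 0 (S = 100): continuation = 1/1.02·[0.5818·5.6729 + 0.4182·26.7519] = 14.2037; exercise value = 0.0000 ≤ continuation, so V_0 = 14.2037

$14.20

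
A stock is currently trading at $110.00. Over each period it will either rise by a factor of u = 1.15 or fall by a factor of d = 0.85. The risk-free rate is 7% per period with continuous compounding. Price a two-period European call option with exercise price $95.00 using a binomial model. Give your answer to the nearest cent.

Risk-neutral probability p = (e^0.07 − 0.85)/(1.15 − 0.85) = 0.2225/0.3000 = 0.7417
Terminal stock prices: S_uu = 145.5, S_ud = 107.5, S_dd = 79.47
Terminal payoffs (S − K): max(50.47, 0) = 50.47, max(12.52, 0) = 12.52, max(-15.53, 0) = 0
Node u (S = 126.5): V_u = e^(−0.07)·[0.7417·50.4750 + 0.2583·12.5250] = 37.9226
Node d (S = 93.5): V_d = e^(−0.07)·[0.7417·12.5250 + 0.2583·0.0000] = 8.6617
Node 0 (S = 110): V_0 = e^(−0.07)·[0.7417·37.9226 + 0.2583·8.6617] = 28.3115

$28.31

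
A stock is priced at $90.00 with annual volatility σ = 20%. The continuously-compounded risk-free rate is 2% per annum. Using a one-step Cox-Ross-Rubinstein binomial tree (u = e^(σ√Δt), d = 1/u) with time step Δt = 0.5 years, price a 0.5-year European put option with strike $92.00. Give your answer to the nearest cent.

$6.86

CRR parameters: u = e^(σ√Δt) = e^(0.2·√0.5) = 1.1519, d = 1/u = 0.8681
Per-period rate: rΔt = 0.02·0.5 = 0.01, so R = e^0.01 = 1.0101
Risk-neutral probability p = (e^0.01 − 0.8681)/(1.1519 − 0.8681) = 0.1419/0.2838 = 0.5001
Terminal stock prices: S_u = 103.7, S_d = 78.13
Terminal payoffs (K − S): max(-11.67, 0) = 0, max(13.87, 0) = 13.87
Node 0 (S = 90): V_0 = e^(−0.01)·[0.5001·0.0000 + 0.4999·13.8689] = 6.8638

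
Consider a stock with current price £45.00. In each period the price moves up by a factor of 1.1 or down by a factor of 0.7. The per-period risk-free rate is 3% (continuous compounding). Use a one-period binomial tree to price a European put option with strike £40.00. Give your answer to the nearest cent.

£1.43

Risk-neutral probability p = (e^0.03 − 0.7)/(1.1 − 0.7) = 0.3305/0.4000 = 0.8261
Terminal stock prices: S_u = 49.5, S_d = 31.5
Terminal payoffs (K − S): max(-9.5, 0) = 0, max(8.5, 0) = 8.5
Node 0 (S = 45): V_0 = e^(−0.03)·[0.8261·0.0000 + 0.1739·8.5000] = 1.4342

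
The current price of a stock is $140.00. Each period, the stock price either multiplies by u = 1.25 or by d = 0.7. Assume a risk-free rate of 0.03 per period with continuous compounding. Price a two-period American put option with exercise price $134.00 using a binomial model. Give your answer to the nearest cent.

$16.54

Risk-neutral probability p = (e^0.03 − 0.7)/(1.25 − 0.7) = 0.3305/0.5500 = 0.6008
Terminal stock prices: S_uu = 218.8, S_ud = 122.5, S_dd = 68.6
Terminal payoffs (K − S): max(-84.75, 0) = 0, max(11.5, 0) = 11.5, max(65.4, 0) = 65.4
Node u (S = 175): continuation = e^(−0.03)·[0.6008·0.0000 + 0.3992·11.5000] = 4.4548; exercise value = 0.0000 ≤ continuation, so V_u = 4.4548
Node d (S = 98): continuation = e^(−0.03)·[0.6008·11.5000 + 0.3992·65.4000] = 32.0397; exercise value = 36.0000 > continuation, so V_d = 36.0000 (exercise)
Node 0 (S = 140): continuation = e^(−0.03)·[0.6008·4.4548 + 0.3992·36.0000] = 16.5430; exercise value = 0.0000 ≤ continuation, so V_0 = 16.5430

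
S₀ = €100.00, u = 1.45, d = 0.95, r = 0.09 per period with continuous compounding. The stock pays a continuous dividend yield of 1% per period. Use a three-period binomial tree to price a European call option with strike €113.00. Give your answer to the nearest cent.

Per-period risk-free factor R = e^0.09 = 1.0942; dividend-adjusted growth = e^(0.09−0.01) = 1.0833.
Risk-neutral probability p = (1.0833 − 0.95)/(1.45 − 0.95) = 0.1333/0.5000 = 0.2666
Terminal stock prices: S_uuu = 304.9, S_uud = 199.7, S_udd = 130.9, S_ddd = 85.74
Terminal payoffs (S − K): max(191.9, 0) = 191.9, max(86.74, 0) = 86.74, max(17.86, 0) = 17.86, max(-27.26, 0) = 0
Node uu (S = 210.2): V_uu = e^(−0.09)·[0.2666·191.8625 + 0.7334·86.7375] = 104.8838
Node ud (S = 137.8): V_ud = e^(−0.09)·[0.2666·86.7375 + 0.7334·17.8625] = 33.1051
Node dd (S = 90.25): V_dd = e^(−0.09)·[0.2666·17.8625 + 0.7334·0.0000] = 4.3518
Node u (S = 145): V_u = e^(−0.09)·[0.2666·104.8838 + 0.7334·33.1051] = 47.7433
Node d (S = 95): V_d = e^(−0.09)·[0.2666·33.1051 + 0.7334·4.3518] = 10.9825
Node 0 (S = 100): V_0 = e^(−0.09)·[0.2666·47.7433 + 0.7334·10.9825] = 18.9933

€18.99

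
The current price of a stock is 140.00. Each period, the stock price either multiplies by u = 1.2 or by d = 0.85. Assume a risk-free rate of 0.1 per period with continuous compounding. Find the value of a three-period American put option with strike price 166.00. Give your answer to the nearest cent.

Risk-neutral probability p = (e^0.1 − 0.85)/(1.2 − 0.85) = 0.2552/0.3500 = 0.7291
Terminal stock prices: S_uuu = 241.9, S_uud = 171.4, S_udd = 121.4, S_ddd = 85.98
Terminal payoffs (K − S): max(-75.92, 0) = 0, max(-5.36, 0) = 0, max(44.62, 0) = 44.62, max(80.02, 0) = 80.02
Node uu (S = 201.6): continuation = e^(−0.1)·[0.7291·0.0000 + 0.2709·0.0000] = 0.0000; exercise value = 0.0000 ≤ continuation, so V_uu = 0.0000
Node ud (S = 142.8): continuation = e^(−0.1)·[0.7291·0.0000 + 0.2709·44.6200] = 10.9389; exercise value = 23.2000 > continuation, so V_ud = 23.2000 (exercise)
Node dd (S = 101.1): continuation = e^(−0.1)·[0.7291·44.6200 + 0.2709·80.0225] = 49.0530; exercise value = 64.8500 > continuation, so V_dd = 64.8500 (exercise)
Node u (S = 168): continuation = e^(−0.1)·[0.7291·0.0000 + 0.2709·23.2000] = 5.6876; exercise value = 0.0000 ≤ continuation, so V_u = 5.6876
Node d (S = 119): continuation = e^(−0.1)·[0.7291·23.2000 + 0.2709·64.8500] = 31.2030; exercise value = 47.0000 > continuation, so V_d = 47.0000 (exercise)
Node 0 (S = 140): continuation = e^(−0.1)·[0.7291·5.6876 + 0.2709·47.0000] = 15.2744; exercise value = 26.0000 > continuation, so V_0 = 26.0000 (exercise)

26.00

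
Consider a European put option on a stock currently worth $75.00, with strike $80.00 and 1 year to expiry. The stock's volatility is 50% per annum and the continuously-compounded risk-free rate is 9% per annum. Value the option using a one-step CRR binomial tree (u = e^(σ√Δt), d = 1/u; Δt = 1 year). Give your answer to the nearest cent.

$16.78

CRR parameters: u = e^(σ√Δt) = e^(0.5·√1) = 1.6487, d = 1/u = 0.6065
Per-period rate: rΔt = 0.09·1 = 0.09, so R = e^0.09 = 1.0942
Risk-neutral probability p = (e^0.09 − 0.6065)/(1.6487 − 0.6065) = 0.4876/1.0422 = 0.4679
Terminal stock prices: S_u = 123.7, S_d = 45.49
Terminal payoffs (K − S): max(-43.65, 0) = 0, max(34.51, 0) = 34.51
Node 0 (S = 75): V_0 = e^(−0.09)·[0.4679·0.0000 + 0.5321·34.5102] = 16.7823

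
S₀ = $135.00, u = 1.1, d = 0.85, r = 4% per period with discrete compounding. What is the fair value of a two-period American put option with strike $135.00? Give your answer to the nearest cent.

Risk-neutral probability p = (1 + 0.04 − 0.85)/(1.1 − 0.85) = 0.1900/0.2500 = 0.7600
Terminal stock prices: S_uu = 163.4, S_ud = 126.2, S_dd = 97.54
Terminal payoffs (K − S): max(-28.35, 0) = 0, max(8.775, 0) = 8.775, max(37.46, 0) = 37.46
Node u (S = 148.5): continuation = 1/1.04·[0.7600·0.0000 + 0.2400·8.7750] = 2.0250; exercise value = 0.0000 ≤ continuation, so V_u = 2.0250
Node d (S = 114.8): continuation = 1/1.04·[0.7600·8.7750 + 0.2400·37.4625] = 15.0577; exercise value = 20.2500 > continuation, so V_d = 20.2500 (exercise)
Node 0 (S = 135): continuation = 1/1.04·[0.7600·2.0250 + 0.2400·20.2500] = 6.1529; exercise value = 0.0000 ≤ continuation, so V_0 = 6.1529

$6.15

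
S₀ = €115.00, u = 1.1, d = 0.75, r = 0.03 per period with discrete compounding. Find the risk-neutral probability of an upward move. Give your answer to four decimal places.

Risk-neutral probability p = (1 + 0.03 − 0.75)/(1.1 − 0.75) = 0.2800/0.3500 = 0.8000

p = 0.8000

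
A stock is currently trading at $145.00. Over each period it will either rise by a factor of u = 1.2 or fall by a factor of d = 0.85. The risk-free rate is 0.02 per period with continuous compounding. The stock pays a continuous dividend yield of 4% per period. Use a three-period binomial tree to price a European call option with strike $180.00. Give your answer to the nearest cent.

Per-period risk-free factor R = e^0.02 = 1.0202; dividend-adjusted growth = e^(0.02−0.04) = 0.9802.
Risk-neutral probability p = (0.9802 − 0.85)/(1.2 − 0.85) = 0.1302/0.3500 = 0.3720
Terminal stock prices: S_uuu = 250.6, S_uud = 177.5, S_udd = 125.7, S_ddd = 89.05
Terminal payoffs (S − K): max(70.56, 0) = 70.56, max(-2.52, 0) = 0, max(-54.29, 0) = 0, max(-90.95, 0) = 0
Node uu (S = 208.8): V_uu = e^(−0.02)·[0.3720·70.5600 + 0.6280·0.0000] = 25.7283
Node ud (S = 147.9): V_ud = e^(−0.02)·[0.3720·0.0000 + 0.6280·0.0000] = 0.0000
Node dd (S = 104.8): V_dd = e^(−0.02)·[0.3720·0.0000 + 0.6280·0.0000] = 0.0000
Node u (S = 174): V_u = e^(−0.02)·[0.3720·25.7283 + 0.6280·0.0000] = 9.3813
Node d (S = 123.2): V_d = e^(−0.02)·[0.3720·0.0000 + 0.6280·0.0000] = 0.0000
Node 0 (S = 145): V_0 = e^(−0.02)·[0.3720·9.3813 + 0.6280·0.0000] = 3.4207

$3.42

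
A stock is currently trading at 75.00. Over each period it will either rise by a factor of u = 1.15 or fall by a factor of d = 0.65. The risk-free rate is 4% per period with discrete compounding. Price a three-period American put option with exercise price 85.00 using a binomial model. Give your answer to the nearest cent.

14.70

Risk-neutral probability p = (1 + 0.04 − 0.65)/(1.15 − 0.65) = 0.3900/0.5000 = 0.7800
Terminal stock prices: S_uuu = 114.1, S_uud = 64.47, S_udd = 36.44, S_ddd = 20.6
Terminal payoffs (K − S): max(-29.07, 0) = 0, max(20.53, 0) = 20.53, max(48.56, 0) = 48.56, max(64.4, 0) = 64.4
Node uu (S = 99.19): continuation = 1/1.04·[0.7800·0.0000 + 0.2200·20.5281] = 4.3425; exercise value = 0.0000 ≤ continuation, so V_uu = 4.3425
Node ud (S = 56.06): continuation = 1/1.04·[0.7800·20.5281 + 0.2200·48.5594] = 25.6683; exercise value = 28.9375 > continuation, so V_ud = 28.9375 (exercise)
Node dd (S = 31.69): continuation = 1/1.04·[0.7800·48.5594 + 0.2200·64.4031] = 50.0433; exercise value = 53.3125 > continuation, so V_dd = 53.3125 (exercise)
Node u (S = 86.25): continuation = 1/1.04·[0.7800·4.3425 + 0.2200·28.9375] = 9.3783; exercise value = 0.0000 ≤ continuation, so V_u = 9.3783
Node d (S = 48.75): continuation = 1/1.04·[0.7800·28.9375 + 0.2200·53.3125] = 32.9808; exercise value = 36.2500 > continuation, so V_d = 36.2500 (exercise)
Node 0 (S = 75): continuation = 1/1.04·[0.7800·9.3783 + 0.2200·36.2500] = 14.7020; exercise value = 10.0000 ≤ continuation, so V_0 = 14.7020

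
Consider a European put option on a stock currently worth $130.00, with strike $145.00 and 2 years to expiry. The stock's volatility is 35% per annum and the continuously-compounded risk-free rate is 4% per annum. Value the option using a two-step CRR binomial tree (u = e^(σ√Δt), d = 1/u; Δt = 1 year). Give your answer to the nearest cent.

CRR parameters: u = e^(σ√Δt) = e^(0.35·√1) = 1.4191, d = 1/u = 0.7047
Per-period rate: rΔt = 0.04·1 = 0.04, so R = e^0.04 = 1.0408
Risk-neutral probability p = (e^0.04 − 0.7047)/(1.4191 − 0.7047) = 0.3361/0.7144 = 0.4705
Terminal stock prices: S_uu = 261.8, S_ud = 130, S_dd = 64.56
Terminal payoffs (K − S): max(-116.8, 0) = 0, max(15, 0) = 15, max(80.44, 0) = 80.44
Node u (S = 184.5): V_u = e^(−0.04)·[0.4705·0.0000 + 0.5295·15.0000] = 7.6309
Node d (S = 91.61): V_d = e^(−0.04)·[0.4705·15.0000 + 0.5295·80.4439] = 47.7050
Node 0 (S = 130): V_0 = e^(−0.04)·[0.4705·7.6309 + 0.5295·47.7050] = 27.7185

$27.72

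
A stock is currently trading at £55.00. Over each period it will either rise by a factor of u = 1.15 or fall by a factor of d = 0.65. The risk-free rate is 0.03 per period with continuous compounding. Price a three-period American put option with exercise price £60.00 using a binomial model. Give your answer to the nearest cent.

Risk-neutral probability p = (e^0.03 − 0.65)/(1.15 − 0.65) = 0.3805/0.5000 = 0.7609
Terminal stock prices: S_uuu = 83.65, S_uud = 47.28, S_udd = 26.72, S_ddd = 15.1
Terminal payoffs (K − S): max(-23.65, 0) = 0, max(12.72, 0) = 12.72, max(33.28, 0) = 33.28, max(44.9, 0) = 44.9
Node uu (S = 72.74): continuation = e^(−0.03)·[0.7609·0.0000 + 0.2391·12.7206] = 2.9515; exercise value = 0.0000 ≤ continuation, so V_uu = 2.9515
Node ud (S = 41.11): continuation = e^(−0.03)·[0.7609·12.7206 + 0.2391·33.2769] = 17.1142; exercise value = 18.8875 > continuation, so V_ud = 18.8875 (exercise)
Node dd (S = 23.24): continuation = e^(−0.03)·[0.7609·33.2769 + 0.2391·44.8956] = 34.9892; exercise value = 36.7625 > continuation, so V_dd = 36.7625 (exercise)
Node u (S = 63.25): continuation = e^(−0.03)·[0.7609·2.9515 + 0.2391·18.8875] = 6.5618; exercise value = 0.0000 ≤ continuation, so V_u = 6.5618
Node d (S = 35.75): continuation = e^(−0.03)·[0.7609·18.8875 + 0.2391·36.7625] = 22.4767; exercise value = 24.2500 > continuation, so V_d = 24.2500 (exercise)
Node 0 (S = 55): continuation = e^(−0.03)·[0.7609·6.5618 + 0.2391·24.2500] = 10.4720; exercise value = 5.0000 ≤ continuation, so V_0 = 10.4720

£10.47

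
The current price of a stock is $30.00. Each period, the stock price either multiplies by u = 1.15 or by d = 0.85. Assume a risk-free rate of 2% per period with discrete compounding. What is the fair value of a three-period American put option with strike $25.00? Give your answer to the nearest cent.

$0.61

Risk-neutral probability p = (1 + 0.02 − 0.85)/(1.15 − 0.85) = 0.1700/0.3000 = 0.5667
Terminal stock prices: S_uuu = 45.63, S_uud = 33.72, S_udd = 24.93, S_ddd = 18.42
Terminal payoffs (K − S): max(-20.63, 0) = 0, max(-8.724, 0) = 0, max(0.07375, 0) = 0.07375, max(6.576, 0) = 6.576
Node uu (S = 39.67): continuation = 1/1.02·[0.5667·0.0000 + 0.4333·0.0000] = 0.0000; exercise value = 0.0000 ≤ continuation, so V_uu = 0.0000
Node ud (S = 29.32): continuation = 1/1.02·[0.5667·0.0000 + 0.4333·0.0738] = 0.0313; exercise value = 0.0000 ≤ continuation, so V_ud = 0.0313
Node dd (S = 21.67): continuation = 1/1.02·[0.5667·0.0738 + 0.4333·6.5763] = 2.8348; exercise value = 3.3250 > continuation, so V_dd = 3.3250 (exercise)
Node u (S = 34.5): continuation = 1/1.02·[0.5667·0.0000 + 0.4333·0.0313] = 0.0133; exercise value = 0.0000 ≤ continuation, so V_u = 0.0133
Node d (S = 25.5): continuation = 1/1.02·[0.5667·0.0313 + 0.4333·3.3250] = 1.4300; exercise value = 0.0000 ≤ continuation, so V_d = 1.4300
Node 0 (S = 30): continuation = 1/1.02·[0.5667·0.0133 + 0.4333·1.4300] = 0.6149; exercise value = 0.0000 ≤ continuation, so V_0 = 0.6149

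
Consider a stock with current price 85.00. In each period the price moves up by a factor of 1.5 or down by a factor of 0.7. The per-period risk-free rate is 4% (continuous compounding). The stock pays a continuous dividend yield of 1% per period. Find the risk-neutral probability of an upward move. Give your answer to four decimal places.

Per-period risk-free factor R = e^0.04 = 1.0408; dividend-adjusted growth = e^(0.04−0.01) = 1.0305.
Risk-neutral probability p = (1.0305 − 0.7)/(1.5 − 0.7) = 0.3305/0.8000 = 0.4131

p = 0.4131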